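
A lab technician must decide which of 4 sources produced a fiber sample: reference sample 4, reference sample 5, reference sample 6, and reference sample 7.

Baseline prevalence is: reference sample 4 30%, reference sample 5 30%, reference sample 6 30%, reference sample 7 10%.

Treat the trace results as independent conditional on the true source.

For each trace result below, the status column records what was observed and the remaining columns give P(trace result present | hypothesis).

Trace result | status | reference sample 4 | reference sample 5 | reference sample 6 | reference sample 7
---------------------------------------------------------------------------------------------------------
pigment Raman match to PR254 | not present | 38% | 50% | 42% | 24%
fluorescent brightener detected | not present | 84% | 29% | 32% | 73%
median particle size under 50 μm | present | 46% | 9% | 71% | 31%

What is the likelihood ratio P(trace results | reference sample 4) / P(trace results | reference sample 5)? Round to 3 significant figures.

Take the product of per-trace result likelihoods under each hypothesis (using 1 − P(present | H) for each absent trace result), then divide.
  reference sample 4: (1 − 0.38) × (1 − 0.84) × 0.46 = 0.045632
  reference sample 5: (1 − 0.50) × (1 − 0.29) × 0.09 = 0.03195
Bayes factor = 0.045632 / 0.03195 ≈ 1.43

1.43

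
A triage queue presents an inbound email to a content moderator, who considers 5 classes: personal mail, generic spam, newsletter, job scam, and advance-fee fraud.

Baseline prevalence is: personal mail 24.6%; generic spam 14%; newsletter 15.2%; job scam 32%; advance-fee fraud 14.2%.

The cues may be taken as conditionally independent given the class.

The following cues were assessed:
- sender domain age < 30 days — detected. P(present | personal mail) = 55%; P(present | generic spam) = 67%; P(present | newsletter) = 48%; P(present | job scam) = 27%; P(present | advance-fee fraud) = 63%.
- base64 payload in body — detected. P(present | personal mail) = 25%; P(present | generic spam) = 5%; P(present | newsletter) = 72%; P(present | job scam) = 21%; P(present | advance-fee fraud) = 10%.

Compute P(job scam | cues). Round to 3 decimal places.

0.154

Multiply each prior by the joint likelihood of the cue pattern:
  personal mail: 0.246 × 0.55 × 0.25 = 0.033825
  generic spam: 0.140 × 0.67 × 0.05 = 0.00469
  newsletter: 0.152 × 0.48 × 0.72 = 0.052531
  job scam: 0.320 × 0.27 × 0.21 = 0.018144
  advance-fee fraud: 0.142 × 0.63 × 0.10 = 0.008946
Marginal likelihood of the evidence = 0.11814.
P(job scam | evidence) = 0.018144 / 0.11814 ≈ 0.154.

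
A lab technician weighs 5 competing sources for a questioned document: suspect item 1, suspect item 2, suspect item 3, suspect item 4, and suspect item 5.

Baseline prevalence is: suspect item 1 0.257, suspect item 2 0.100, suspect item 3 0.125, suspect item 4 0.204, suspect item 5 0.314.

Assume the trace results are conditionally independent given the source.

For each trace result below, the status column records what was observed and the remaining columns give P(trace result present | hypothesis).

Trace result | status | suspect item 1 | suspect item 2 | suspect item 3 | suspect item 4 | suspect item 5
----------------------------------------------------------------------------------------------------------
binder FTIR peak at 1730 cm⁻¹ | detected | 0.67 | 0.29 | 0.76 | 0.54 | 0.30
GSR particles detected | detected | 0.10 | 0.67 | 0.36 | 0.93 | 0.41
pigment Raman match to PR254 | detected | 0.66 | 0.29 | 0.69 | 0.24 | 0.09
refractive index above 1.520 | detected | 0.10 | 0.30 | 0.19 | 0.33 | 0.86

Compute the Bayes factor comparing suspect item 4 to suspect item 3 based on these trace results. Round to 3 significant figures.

1.11

The Bayes factor is the ratio of the joint likelihoods of the trace result pattern under the two hypotheses.
  suspect item 4: 0.54 × 0.93 × 0.24 × 0.33 = 0.039774
  suspect item 3: 0.76 × 0.36 × 0.69 × 0.19 = 0.035869
Bayes factor = 0.039774 / 0.035869 ≈ 1.11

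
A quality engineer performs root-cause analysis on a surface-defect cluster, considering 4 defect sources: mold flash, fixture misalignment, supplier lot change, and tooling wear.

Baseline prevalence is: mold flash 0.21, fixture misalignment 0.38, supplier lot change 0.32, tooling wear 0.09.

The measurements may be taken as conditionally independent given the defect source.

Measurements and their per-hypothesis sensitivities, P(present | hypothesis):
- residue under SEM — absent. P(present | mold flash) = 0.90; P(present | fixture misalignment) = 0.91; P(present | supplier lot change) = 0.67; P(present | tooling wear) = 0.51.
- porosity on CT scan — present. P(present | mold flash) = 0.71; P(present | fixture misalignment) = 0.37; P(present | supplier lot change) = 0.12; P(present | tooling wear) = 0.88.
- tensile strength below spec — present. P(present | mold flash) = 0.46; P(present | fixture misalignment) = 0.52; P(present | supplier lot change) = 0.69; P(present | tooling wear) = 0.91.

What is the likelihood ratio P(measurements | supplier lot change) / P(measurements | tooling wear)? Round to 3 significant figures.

0.0696

Take the product of per-measurement likelihoods under each hypothesis (using 1 − P(present | H) for each absent measurement), then divide.
  supplier lot change: (1 − 0.67) × 0.12 × 0.69 = 0.027324
  tooling wear: (1 − 0.51) × 0.88 × 0.91 = 0.39239
Bayes factor = 0.027324 / 0.39239 ≈ 0.0696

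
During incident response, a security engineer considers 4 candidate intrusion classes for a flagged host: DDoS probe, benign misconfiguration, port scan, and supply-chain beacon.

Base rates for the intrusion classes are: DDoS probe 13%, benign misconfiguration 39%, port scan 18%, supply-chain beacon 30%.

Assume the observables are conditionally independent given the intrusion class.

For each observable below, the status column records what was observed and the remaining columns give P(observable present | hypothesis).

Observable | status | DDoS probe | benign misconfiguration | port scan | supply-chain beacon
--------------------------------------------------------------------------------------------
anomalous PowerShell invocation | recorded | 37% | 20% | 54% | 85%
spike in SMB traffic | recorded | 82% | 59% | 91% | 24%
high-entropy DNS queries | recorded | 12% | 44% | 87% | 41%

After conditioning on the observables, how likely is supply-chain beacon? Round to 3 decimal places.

For each hypothesis, the unnormalized posterior weight is prior × product of the observable likelihoods:
  DDoS probe: 0.13 × 0.37 × 0.82 × 0.12 = 0.004733
  benign misconfiguration: 0.39 × 0.20 × 0.59 × 0.44 = 0.020249
  port scan: 0.18 × 0.54 × 0.91 × 0.87 = 0.076953
  supply-chain beacon: 0.30 × 0.85 × 0.24 × 0.41 = 0.025092
The unnormalized weights sum to 0.12703.
P(supply-chain beacon | evidence) = 0.025092 / 0.12703 ≈ 0.198.

0.198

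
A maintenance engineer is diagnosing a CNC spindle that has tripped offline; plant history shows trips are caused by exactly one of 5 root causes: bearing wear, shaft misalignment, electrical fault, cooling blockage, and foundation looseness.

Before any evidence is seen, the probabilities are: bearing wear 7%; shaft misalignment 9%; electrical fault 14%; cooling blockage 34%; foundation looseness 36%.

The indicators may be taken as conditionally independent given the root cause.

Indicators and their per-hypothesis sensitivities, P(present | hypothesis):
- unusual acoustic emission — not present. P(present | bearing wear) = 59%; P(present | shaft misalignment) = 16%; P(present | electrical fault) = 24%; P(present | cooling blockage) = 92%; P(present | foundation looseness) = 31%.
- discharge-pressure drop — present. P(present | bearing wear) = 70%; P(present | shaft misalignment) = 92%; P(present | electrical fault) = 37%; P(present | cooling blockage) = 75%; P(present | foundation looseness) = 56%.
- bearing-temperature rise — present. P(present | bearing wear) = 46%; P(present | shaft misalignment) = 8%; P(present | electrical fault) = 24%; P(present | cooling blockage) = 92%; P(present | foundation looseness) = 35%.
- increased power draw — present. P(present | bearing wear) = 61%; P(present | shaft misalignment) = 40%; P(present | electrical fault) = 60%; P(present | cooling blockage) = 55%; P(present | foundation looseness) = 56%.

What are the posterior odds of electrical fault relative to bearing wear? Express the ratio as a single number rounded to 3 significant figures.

Posterior odds equal prior odds times the likelihood ratio; only the two competing hypotheses matter (using 1 − P(present | H) for each absent indicator).
  electrical fault: 0.14 × (1 − 0.24) × 0.37 × 0.24 × 0.60 = 0.005669
  bearing wear: 0.07 × (1 − 0.59) × 0.70 × 0.46 × 0.61 = 0.0056373
Posterior odds = 0.005669 / 0.0056373 ≈ 1.01.

1.01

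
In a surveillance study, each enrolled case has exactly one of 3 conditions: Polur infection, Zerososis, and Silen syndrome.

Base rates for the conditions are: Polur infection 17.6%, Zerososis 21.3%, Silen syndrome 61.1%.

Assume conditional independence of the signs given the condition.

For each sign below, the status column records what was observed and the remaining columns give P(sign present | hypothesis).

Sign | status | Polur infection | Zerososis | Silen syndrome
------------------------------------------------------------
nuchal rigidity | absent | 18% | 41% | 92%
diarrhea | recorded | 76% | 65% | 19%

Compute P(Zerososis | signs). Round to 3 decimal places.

By Bayes' rule with conditional independence, the unnormalized weight for each hypothesis is prior × ∏ likelihoods (using 1 − P(present | H) for each absent sign):
  Polur infection: 0.176 × (1 − 0.18) × 0.76 = 0.10968
  Zerososis: 0.213 × (1 − 0.41) × 0.65 = 0.081686
  Silen syndrome: 0.611 × (1 − 0.92) × 0.19 = 0.0092872
Normalizing constant Z = 0.10968 + 0.081686 + 0.0092872 = 0.20066.
P(Zerososis | evidence) = 0.081686 / 0.20066 ≈ 0.407.

0.407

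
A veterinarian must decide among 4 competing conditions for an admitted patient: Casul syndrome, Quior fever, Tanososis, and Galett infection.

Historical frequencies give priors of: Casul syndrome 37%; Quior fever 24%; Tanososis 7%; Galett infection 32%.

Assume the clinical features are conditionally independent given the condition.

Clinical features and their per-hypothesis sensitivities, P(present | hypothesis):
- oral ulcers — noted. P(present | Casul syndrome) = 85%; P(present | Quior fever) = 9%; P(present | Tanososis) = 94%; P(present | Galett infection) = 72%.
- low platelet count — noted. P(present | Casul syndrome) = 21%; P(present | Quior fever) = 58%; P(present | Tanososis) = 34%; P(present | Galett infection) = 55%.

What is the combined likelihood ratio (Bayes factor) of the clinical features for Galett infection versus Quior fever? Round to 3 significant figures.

The Bayes factor is the ratio of the joint likelihoods of the clinical feature pattern under the two hypotheses.
  Galett infection: 0.72 × 0.55 = 0.396
  Quior fever: 0.09 × 0.58 = 0.0522
Bayes factor = 0.396 / 0.0522 ≈ 7.59

7.59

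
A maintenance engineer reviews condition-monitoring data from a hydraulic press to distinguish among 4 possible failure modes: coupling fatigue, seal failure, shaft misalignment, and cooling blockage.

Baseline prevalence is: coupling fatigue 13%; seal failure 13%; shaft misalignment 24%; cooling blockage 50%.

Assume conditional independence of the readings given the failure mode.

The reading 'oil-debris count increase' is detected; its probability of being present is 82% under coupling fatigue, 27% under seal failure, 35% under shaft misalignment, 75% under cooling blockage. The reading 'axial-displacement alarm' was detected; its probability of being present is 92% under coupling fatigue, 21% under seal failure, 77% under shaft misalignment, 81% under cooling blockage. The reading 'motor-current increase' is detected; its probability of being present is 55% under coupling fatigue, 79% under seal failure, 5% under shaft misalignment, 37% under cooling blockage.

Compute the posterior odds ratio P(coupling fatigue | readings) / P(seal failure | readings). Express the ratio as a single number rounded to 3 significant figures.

The normalizing constant cancels in an odds ratio, so compute prior × likelihood for the two hypotheses only:
  coupling fatigue: 0.13 × 0.82 × 0.92 × 0.55 = 0.05394
  seal failure: 0.13 × 0.27 × 0.21 × 0.79 = 0.0058231
Odds(coupling fatigue : seal failure) = 0.05394 / 0.0058231 ≈ 9.26.

9.26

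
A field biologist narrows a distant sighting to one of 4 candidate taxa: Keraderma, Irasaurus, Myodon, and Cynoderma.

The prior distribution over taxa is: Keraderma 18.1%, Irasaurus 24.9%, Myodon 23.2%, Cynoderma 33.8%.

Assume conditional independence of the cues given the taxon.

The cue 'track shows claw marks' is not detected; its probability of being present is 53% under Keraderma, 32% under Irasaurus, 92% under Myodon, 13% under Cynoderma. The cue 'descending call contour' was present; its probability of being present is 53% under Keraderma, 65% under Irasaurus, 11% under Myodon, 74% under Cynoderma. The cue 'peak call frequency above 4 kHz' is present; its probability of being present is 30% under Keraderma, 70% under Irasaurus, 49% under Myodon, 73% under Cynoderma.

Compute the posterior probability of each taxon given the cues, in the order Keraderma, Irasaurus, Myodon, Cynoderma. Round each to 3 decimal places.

For each hypothesis, the unnormalized posterior weight is prior × product of the cue likelihoods (using 1 − P(present | H) for each absent cue):
  Keraderma: 0.181 × (1 − 0.53) × 0.53 × 0.30 = 0.013526
  Irasaurus: 0.249 × (1 − 0.32) × 0.65 × 0.70 = 0.077041
  Myodon: 0.232 × (1 − 0.92) × 0.11 × 0.49 = 0.0010004
  Cynoderma: 0.338 × (1 − 0.13) × 0.74 × 0.73 = 0.15885
Marginal likelihood of the evidence = 0.25042.
P(Keraderma | evidence) = 0.013526 / 0.25042 ≈ 0.054
P(Irasaurus | evidence) = 0.077041 / 0.25042 ≈ 0.308
P(Myodon | evidence) = 0.0010004 / 0.25042 ≈ 0.004
P(Cynoderma | evidence) = 0.15885 / 0.25042 ≈ 0.634

0.054, 0.308, 0.004, 0.634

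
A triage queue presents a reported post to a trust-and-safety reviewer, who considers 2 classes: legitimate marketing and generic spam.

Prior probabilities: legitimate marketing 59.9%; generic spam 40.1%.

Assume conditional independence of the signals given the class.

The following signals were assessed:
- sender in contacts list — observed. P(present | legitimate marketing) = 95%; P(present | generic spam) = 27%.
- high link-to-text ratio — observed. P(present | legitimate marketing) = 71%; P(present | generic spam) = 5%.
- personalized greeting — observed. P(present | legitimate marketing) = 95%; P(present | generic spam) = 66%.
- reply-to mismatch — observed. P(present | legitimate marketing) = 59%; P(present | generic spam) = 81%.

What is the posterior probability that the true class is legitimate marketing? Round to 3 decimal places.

For each hypothesis, the unnormalized posterior weight is prior × product of the signal likelihoods:
  legitimate marketing: 0.599 × 0.95 × 0.71 × 0.95 × 0.59 = 0.22646
  generic spam: 0.401 × 0.27 × 0.05 × 0.66 × 0.81 = 0.0028941
The unnormalized weights sum to 0.22935.
P(legitimate marketing | evidence) = 0.22646 / 0.22935 ≈ 0.987.

0.987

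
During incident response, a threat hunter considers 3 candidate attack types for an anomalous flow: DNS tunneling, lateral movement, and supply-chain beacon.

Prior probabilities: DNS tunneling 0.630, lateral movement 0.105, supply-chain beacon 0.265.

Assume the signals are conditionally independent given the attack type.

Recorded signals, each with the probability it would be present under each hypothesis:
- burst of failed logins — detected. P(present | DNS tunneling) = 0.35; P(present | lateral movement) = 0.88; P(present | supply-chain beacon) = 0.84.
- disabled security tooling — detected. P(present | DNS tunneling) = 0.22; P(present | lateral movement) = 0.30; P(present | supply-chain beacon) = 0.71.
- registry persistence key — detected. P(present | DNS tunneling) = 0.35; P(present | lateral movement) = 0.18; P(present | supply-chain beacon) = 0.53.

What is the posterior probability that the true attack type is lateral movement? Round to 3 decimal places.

0.047

For each hypothesis, the unnormalized posterior weight is prior × product of the signal likelihoods:
  DNS tunneling: 0.630 × 0.35 × 0.22 × 0.35 = 0.016978
  lateral movement: 0.105 × 0.88 × 0.30 × 0.18 = 0.0049896
  supply-chain beacon: 0.265 × 0.84 × 0.71 × 0.53 = 0.083764
Marginal likelihood of the evidence = 0.10573.
P(lateral movement | evidence) = 0.0049896 / 0.10573 ≈ 0.047.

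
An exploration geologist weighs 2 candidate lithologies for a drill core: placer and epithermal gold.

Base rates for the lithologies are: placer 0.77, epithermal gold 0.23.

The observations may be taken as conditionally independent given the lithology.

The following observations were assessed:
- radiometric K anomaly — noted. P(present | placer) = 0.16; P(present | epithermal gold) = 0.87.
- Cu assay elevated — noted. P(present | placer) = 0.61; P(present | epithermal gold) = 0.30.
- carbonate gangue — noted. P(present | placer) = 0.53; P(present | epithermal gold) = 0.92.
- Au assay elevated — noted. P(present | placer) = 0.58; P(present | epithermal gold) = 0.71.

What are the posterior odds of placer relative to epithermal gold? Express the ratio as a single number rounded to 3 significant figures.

The normalizing constant cancels in an odds ratio, so compute prior × likelihood for the two hypotheses only:
  placer: 0.77 × 0.16 × 0.61 × 0.53 × 0.58 = 0.023102
  epithermal gold: 0.23 × 0.87 × 0.30 × 0.92 × 0.71 = 0.039212
Posterior odds = 0.023102 / 0.039212 ≈ 0.589.

0.589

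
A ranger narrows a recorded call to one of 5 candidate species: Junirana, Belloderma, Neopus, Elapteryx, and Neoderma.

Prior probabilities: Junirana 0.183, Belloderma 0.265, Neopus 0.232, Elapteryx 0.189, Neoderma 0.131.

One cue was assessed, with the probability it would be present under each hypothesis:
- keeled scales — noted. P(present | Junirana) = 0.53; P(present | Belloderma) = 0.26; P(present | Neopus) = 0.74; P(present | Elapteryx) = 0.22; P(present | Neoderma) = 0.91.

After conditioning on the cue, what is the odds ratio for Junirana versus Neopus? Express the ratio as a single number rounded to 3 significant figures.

0.565

The normalizing constant cancels in an odds ratio, so compute prior × likelihood for the two hypotheses only:
  Junirana: 0.183 × 0.53 = 0.09699
  Neopus: 0.232 × 0.74 = 0.17168
Odds(Junirana : Neopus) = 0.09699 / 0.17168 ≈ 0.565.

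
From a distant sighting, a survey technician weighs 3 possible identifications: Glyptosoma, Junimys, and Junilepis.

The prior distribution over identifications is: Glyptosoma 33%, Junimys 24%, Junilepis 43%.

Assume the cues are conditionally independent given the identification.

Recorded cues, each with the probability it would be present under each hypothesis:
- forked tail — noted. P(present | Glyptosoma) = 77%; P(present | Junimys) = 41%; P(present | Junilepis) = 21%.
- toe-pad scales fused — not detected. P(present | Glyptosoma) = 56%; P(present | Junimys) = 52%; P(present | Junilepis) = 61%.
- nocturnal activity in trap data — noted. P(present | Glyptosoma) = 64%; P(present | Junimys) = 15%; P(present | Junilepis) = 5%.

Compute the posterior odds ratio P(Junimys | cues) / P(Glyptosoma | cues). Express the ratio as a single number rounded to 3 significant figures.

Unnormalized posterior weight (prior times the cue likelihoods) for each of the two hypotheses (using 1 − P(present | H) for each absent cue):
  Junimys: 0.24 × 0.41 × (1 − 0.52) × 0.15 = 0.0070848
  Glyptosoma: 0.33 × 0.77 × (1 − 0.56) × 0.64 = 0.071555
Posterior odds = 0.0070848 / 0.071555 ≈ 0.0990.

0.0990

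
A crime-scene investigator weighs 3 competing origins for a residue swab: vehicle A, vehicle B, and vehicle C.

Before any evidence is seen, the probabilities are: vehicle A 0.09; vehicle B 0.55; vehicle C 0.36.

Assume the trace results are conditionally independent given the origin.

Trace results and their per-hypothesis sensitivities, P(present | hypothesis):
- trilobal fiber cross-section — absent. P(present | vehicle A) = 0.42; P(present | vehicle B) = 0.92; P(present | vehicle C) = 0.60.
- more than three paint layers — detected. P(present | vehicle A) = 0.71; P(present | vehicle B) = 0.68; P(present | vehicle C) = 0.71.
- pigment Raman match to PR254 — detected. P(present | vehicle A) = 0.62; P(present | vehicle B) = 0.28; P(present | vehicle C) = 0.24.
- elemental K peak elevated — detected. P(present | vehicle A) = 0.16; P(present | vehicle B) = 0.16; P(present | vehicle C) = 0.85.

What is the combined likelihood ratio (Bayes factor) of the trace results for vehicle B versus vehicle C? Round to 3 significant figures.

0.0421

Joint likelihood of the trace result pattern under each hypothesis (using 1 − P(present | H) for each absent trace result):
  vehicle B: (1 − 0.92) × 0.68 × 0.28 × 0.16 = 0.0024371
  vehicle C: (1 − 0.60) × 0.71 × 0.24 × 0.85 = 0.057936
Bayes factor = 0.0024371 / 0.057936 ≈ 0.0421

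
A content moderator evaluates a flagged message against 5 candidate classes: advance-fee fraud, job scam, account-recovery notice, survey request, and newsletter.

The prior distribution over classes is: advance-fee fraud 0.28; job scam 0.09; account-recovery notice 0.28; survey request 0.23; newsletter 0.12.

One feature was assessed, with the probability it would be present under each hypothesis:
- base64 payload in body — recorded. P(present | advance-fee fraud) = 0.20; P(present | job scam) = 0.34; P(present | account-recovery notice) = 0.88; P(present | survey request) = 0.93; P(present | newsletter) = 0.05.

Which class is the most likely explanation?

account-recovery notice

Multiply each prior by the likelihood of the feature:
  advance-fee fraud: 0.28 × 0.20 = 0.056
  job scam: 0.09 × 0.34 = 0.0306
  account-recovery notice: 0.28 × 0.88 = 0.2464
  survey request: 0.23 × 0.93 = 0.2139
  newsletter: 0.12 × 0.05 = 0.006
Marginal likelihood of the evidence = 0.5529.
P(advance-fee fraud | evidence) ≈ 0.056 / 0.5529 ≈ 0.101
P(job scam | evidence) ≈ 0.0306 / 0.5529 ≈ 0.055
P(account-recovery notice | evidence) ≈ 0.2464 / 0.5529 ≈ 0.446
P(survey request | evidence) ≈ 0.2139 / 0.5529 ≈ 0.387
P(newsletter | evidence) ≈ 0.006 / 0.5529 ≈ 0.011
The largest is 0.446, so account-recovery notice is most probable.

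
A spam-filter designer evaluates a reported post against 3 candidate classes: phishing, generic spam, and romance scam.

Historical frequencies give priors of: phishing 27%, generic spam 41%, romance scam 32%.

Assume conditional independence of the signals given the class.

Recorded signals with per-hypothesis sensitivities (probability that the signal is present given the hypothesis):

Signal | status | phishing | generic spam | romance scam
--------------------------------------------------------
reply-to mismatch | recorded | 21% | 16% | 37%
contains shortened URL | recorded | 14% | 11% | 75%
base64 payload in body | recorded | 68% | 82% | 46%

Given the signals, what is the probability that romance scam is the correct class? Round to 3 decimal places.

0.783

For each hypothesis, the unnormalized posterior weight is prior × product of the signal likelihoods:
  phishing: 0.27 × 0.21 × 0.14 × 0.68 = 0.0053978
  generic spam: 0.41 × 0.16 × 0.11 × 0.82 = 0.0059171
  romance scam: 0.32 × 0.37 × 0.75 × 0.46 = 0.040848
Normalizing constant Z = 0.0053978 + 0.0059171 + 0.040848 = 0.052163.
P(romance scam | evidence) = 0.040848 / 0.052163 ≈ 0.783.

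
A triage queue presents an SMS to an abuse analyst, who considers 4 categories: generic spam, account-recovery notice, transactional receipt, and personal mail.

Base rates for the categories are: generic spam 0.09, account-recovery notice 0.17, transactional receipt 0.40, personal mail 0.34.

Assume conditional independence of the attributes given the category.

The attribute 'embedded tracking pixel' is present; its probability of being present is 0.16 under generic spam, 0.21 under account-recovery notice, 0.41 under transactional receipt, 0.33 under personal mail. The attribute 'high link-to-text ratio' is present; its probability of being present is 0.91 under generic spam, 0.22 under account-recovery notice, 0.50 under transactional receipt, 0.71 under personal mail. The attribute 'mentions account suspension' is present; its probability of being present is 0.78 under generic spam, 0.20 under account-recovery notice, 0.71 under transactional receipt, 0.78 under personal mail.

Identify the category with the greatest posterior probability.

personal mail

For each hypothesis, the unnormalized posterior weight is prior × product of the attribute likelihoods:
  generic spam: 0.09 × 0.16 × 0.91 × 0.78 = 0.010221
  account-recovery notice: 0.17 × 0.21 × 0.22 × 0.20 = 0.0015708
  transactional receipt: 0.40 × 0.41 × 0.50 × 0.71 = 0.05822
  personal mail: 0.34 × 0.33 × 0.71 × 0.78 = 0.062136
The unnormalized weights sum to 0.13215.
P(generic spam | evidence) ≈ 0.010221 / 0.13215 ≈ 0.077
P(account-recovery notice | evidence) ≈ 0.0015708 / 0.13215 ≈ 0.012
P(transactional receipt | evidence) ≈ 0.05822 / 0.13215 ≈ 0.441
P(personal mail | evidence) ≈ 0.062136 / 0.13215 ≈ 0.470
The largest is 0.470, so personal mail is most probable.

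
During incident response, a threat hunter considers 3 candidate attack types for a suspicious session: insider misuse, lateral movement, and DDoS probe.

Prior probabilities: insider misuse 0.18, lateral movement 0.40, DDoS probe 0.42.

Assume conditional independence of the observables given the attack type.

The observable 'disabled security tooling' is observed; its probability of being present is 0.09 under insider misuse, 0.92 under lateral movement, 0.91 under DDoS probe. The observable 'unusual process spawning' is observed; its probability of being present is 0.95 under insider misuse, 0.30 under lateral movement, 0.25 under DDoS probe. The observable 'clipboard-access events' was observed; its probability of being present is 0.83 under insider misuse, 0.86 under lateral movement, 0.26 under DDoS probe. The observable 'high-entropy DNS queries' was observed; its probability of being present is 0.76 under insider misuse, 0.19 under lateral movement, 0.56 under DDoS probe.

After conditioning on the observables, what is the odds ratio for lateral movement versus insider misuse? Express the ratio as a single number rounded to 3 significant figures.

Posterior odds equal prior odds times the likelihood ratio; only the two competing hypotheses matter.
  lateral movement: 0.40 × 0.92 × 0.30 × 0.86 × 0.19 = 0.018039
  insider misuse: 0.18 × 0.09 × 0.95 × 0.83 × 0.76 = 0.009708
Posterior odds = 0.018039 / 0.009708 ≈ 1.86.

1.86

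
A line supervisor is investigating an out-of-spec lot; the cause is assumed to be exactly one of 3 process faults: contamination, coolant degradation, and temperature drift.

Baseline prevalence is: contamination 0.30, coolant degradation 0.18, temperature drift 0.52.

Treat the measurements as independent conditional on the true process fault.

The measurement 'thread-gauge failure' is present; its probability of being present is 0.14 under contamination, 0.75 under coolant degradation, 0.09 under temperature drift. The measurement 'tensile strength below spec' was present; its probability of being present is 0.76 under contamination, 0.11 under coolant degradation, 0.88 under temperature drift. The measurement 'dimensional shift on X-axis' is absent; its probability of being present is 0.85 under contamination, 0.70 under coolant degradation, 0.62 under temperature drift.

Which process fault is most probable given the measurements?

For each hypothesis, the unnormalized posterior weight is prior × product of the measurement likelihoods (using 1 − P(present | H) for each absent measurement):
  contamination: 0.30 × 0.14 × 0.76 × (1 − 0.85) = 0.004788
  coolant degradation: 0.18 × 0.75 × 0.11 × (1 − 0.70) = 0.004455
  temperature drift: 0.52 × 0.09 × 0.88 × (1 − 0.62) = 0.01565
Marginal likelihood of the evidence = 0.024893.
P(contamination | evidence) ≈ 0.004788 / 0.024893 ≈ 0.192
P(coolant degradation | evidence) ≈ 0.004455 / 0.024893 ≈ 0.179
P(temperature drift | evidence) ≈ 0.01565 / 0.024893 ≈ 0.629
The largest is 0.629, so temperature drift is most probable.

temperature drift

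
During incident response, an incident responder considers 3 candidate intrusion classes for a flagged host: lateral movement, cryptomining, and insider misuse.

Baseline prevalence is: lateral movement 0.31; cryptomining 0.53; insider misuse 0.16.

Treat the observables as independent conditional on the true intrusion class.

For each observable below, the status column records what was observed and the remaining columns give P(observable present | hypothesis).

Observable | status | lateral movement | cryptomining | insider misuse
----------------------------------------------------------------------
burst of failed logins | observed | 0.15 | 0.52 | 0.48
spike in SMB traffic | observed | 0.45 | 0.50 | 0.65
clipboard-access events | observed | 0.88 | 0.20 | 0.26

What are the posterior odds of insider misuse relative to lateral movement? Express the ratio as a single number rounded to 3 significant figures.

Posterior odds equal prior odds times the likelihood ratio; only the two competing hypotheses matter.
  insider misuse: 0.16 × 0.48 × 0.65 × 0.26 = 0.012979
  lateral movement: 0.31 × 0.15 × 0.45 × 0.88 = 0.018414
Odds(insider misuse : lateral movement) = 0.012979 / 0.018414 ≈ 0.705.

0.705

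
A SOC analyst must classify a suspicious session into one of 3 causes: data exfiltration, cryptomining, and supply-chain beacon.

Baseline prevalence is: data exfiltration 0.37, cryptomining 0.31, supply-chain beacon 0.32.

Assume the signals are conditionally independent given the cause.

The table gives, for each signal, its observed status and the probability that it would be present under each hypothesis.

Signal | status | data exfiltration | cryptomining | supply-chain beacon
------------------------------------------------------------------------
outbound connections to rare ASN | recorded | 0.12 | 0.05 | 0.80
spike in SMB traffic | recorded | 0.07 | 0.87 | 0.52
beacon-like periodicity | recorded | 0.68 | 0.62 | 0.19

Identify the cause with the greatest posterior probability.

Multiply each prior by the joint likelihood of the signal pattern:
  data exfiltration: 0.37 × 0.12 × 0.07 × 0.68 = 0.0021134
  cryptomining: 0.31 × 0.05 × 0.87 × 0.62 = 0.0083607
  supply-chain beacon: 0.32 × 0.80 × 0.52 × 0.19 = 0.025293
Normalizing constant Z = 0.0021134 + 0.0083607 + 0.025293 = 0.035767.
P(data exfiltration | evidence) ≈ 0.0021134 / 0.035767 ≈ 0.059
P(cryptomining | evidence) ≈ 0.0083607 / 0.035767 ≈ 0.234
P(supply-chain beacon | evidence) ≈ 0.025293 / 0.035767 ≈ 0.707
The largest is 0.707, so supply-chain beacon is most probable.

supply-chain beacon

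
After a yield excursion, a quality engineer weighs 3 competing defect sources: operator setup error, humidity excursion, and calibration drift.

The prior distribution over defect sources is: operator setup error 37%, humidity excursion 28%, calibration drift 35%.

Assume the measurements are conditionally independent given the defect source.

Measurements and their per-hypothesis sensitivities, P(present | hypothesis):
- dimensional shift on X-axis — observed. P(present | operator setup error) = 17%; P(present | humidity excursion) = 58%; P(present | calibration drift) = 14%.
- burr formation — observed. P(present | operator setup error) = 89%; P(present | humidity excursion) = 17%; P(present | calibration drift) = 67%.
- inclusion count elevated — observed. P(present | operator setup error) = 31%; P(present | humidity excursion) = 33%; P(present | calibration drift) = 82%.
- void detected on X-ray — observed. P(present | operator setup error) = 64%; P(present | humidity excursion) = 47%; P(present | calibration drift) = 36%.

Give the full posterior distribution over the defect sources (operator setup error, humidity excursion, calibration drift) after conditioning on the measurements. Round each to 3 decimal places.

By Bayes' rule with conditional independence, the unnormalized weight for each hypothesis is prior × ∏ likelihoods:
  operator setup error: 0.37 × 0.17 × 0.89 × 0.31 × 0.64 = 0.011107
  humidity excursion: 0.28 × 0.58 × 0.17 × 0.33 × 0.47 = 0.004282
  calibration drift: 0.35 × 0.14 × 0.67 × 0.82 × 0.36 = 0.0096914
The unnormalized weights sum to 0.02508.
P(operator setup error | evidence) = 0.011107 / 0.02508 ≈ 0.443
P(humidity excursion | evidence) = 0.004282 / 0.02508 ≈ 0.171
P(calibration drift | evidence) = 0.0096914 / 0.02508 ≈ 0.386

0.443, 0.171, 0.386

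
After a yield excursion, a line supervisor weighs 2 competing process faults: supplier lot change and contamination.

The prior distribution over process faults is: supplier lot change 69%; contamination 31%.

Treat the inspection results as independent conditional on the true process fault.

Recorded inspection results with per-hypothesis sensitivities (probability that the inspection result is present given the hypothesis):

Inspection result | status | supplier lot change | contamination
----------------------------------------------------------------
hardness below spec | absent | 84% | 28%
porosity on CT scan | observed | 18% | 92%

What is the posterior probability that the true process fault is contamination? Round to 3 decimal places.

0.912

By Bayes' rule with conditional independence, the unnormalized weight for each hypothesis is prior × ∏ likelihoods (using 1 − P(present | H) for each absent inspection result):
  supplier lot change: 0.69 × (1 − 0.84) × 0.18 = 0.019872
  contamination: 0.31 × (1 − 0.28) × 0.92 = 0.20534
Normalizing constant Z = 0.019872 + 0.20534 = 0.22522.
P(contamination | evidence) = 0.20534 / 0.22522 ≈ 0.912.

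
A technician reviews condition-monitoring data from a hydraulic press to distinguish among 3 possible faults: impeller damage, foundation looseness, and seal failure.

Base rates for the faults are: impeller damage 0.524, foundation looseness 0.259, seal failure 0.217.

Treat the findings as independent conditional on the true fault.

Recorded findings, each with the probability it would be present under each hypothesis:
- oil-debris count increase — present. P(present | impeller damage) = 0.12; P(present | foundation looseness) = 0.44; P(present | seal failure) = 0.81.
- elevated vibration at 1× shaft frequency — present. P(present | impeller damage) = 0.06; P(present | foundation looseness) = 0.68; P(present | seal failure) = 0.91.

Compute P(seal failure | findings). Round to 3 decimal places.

0.663

Multiply each prior by the joint likelihood of the evidence pattern:
  impeller damage: 0.524 × 0.12 × 0.06 = 0.0037728
  foundation looseness: 0.259 × 0.44 × 0.68 = 0.077493
  seal failure: 0.217 × 0.81 × 0.91 = 0.15995
Normalizing constant Z = 0.0037728 + 0.077493 + 0.15995 = 0.24122.
P(seal failure | evidence) = 0.15995 / 0.24122 ≈ 0.663.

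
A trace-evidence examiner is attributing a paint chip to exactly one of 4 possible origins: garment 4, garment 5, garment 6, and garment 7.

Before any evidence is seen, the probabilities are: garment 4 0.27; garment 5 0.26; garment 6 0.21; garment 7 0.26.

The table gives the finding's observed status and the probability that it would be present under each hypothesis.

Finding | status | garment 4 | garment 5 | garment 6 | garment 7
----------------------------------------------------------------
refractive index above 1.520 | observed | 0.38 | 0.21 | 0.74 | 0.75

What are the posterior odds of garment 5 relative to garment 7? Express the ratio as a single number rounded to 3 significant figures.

Posterior odds equal prior odds times the likelihood ratio; only the two competing hypotheses matter.
  garment 5: 0.26 × 0.21 = 0.0546
  garment 7: 0.26 × 0.75 = 0.195
Odds(garment 5 : garment 7) = 0.0546 / 0.195 ≈ 0.280.

0.280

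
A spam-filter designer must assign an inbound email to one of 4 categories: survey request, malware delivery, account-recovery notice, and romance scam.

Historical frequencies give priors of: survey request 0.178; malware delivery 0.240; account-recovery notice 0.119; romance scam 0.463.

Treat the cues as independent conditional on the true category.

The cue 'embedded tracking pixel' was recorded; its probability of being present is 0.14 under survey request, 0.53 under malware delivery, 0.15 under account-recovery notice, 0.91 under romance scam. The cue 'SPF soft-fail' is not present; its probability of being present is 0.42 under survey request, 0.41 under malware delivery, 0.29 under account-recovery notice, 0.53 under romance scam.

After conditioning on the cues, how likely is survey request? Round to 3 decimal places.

Multiply each prior by the joint likelihood of the cue pattern (using 1 − P(present | H) for each absent cue):
  survey request: 0.178 × 0.14 × (1 − 0.42) = 0.014454
  malware delivery: 0.240 × 0.53 × (1 − 0.41) = 0.075048
  account-recovery notice: 0.119 × 0.15 × (1 − 0.29) = 0.012673
  romance scam: 0.463 × 0.91 × (1 − 0.53) = 0.19803
Normalizing constant Z = 0.014454 + 0.075048 + 0.012673 + 0.19803 = 0.3002.
P(survey request | evidence) = 0.014454 / 0.3002 ≈ 0.048.

0.048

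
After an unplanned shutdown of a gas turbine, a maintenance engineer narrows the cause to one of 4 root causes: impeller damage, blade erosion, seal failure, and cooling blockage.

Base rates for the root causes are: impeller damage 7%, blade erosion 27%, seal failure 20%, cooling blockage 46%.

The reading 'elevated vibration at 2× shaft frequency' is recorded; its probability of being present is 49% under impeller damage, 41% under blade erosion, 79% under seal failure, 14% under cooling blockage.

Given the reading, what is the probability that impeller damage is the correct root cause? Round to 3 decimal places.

0.093

By Bayes' rule, the unnormalized weight for each hypothesis is prior × likelihood:
  impeller damage: 0.07 × 0.49 = 0.0343
  blade erosion: 0.27 × 0.41 = 0.1107
  seal failure: 0.20 × 0.79 = 0.158
  cooling blockage: 0.46 × 0.14 = 0.0644
Normalizing constant Z = 0.0343 + 0.1107 + 0.158 + 0.0644 = 0.3674.
P(impeller damage | evidence) = 0.0343 / 0.3674 ≈ 0.093.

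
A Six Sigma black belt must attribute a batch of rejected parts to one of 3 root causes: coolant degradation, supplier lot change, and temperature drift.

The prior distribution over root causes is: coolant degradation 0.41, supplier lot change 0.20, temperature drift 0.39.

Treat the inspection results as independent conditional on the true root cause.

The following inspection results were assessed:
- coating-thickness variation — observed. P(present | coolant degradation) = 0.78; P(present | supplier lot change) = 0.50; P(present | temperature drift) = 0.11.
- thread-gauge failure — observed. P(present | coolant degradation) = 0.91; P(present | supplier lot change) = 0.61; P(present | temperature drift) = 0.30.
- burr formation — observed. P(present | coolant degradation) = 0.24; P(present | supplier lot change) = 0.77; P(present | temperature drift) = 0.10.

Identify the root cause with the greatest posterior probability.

coolant degradation

For each hypothesis, the unnormalized posterior weight is prior × product of the inspection result likelihoods:
  coolant degradation: 0.41 × 0.78 × 0.91 × 0.24 = 0.069844
  supplier lot change: 0.20 × 0.50 × 0.61 × 0.77 = 0.04697
  temperature drift: 0.39 × 0.11 × 0.30 × 0.10 = 0.001287
The unnormalized weights sum to 0.1181.
P(coolant degradation | evidence) ≈ 0.069844 / 0.1181 ≈ 0.591
P(supplier lot change | evidence) ≈ 0.04697 / 0.1181 ≈ 0.398
P(temperature drift | evidence) ≈ 0.001287 / 0.1181 ≈ 0.011
The largest is 0.591, so coolant degradation is most probable.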